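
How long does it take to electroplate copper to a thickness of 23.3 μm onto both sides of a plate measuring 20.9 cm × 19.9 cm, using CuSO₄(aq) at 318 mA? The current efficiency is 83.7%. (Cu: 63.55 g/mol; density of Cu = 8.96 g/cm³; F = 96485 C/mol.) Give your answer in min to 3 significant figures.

Plated area = 2 × 20.9 × 19.9 = 831.8 cm²
Volume = 831.8 × 23.3×10⁻⁴ cm = 1.938 cm³
m(Cu) = 1.938 × 8.96 = 17.36 g
n(Cu) = 17.36 / 63.55 = 0.2732 mol; n(e⁻) = 2 × 0.2732 = 0.5464 mol
Q = 0.5464 × 96485 / 0.837 = 62990 C
t = 62990 / 0.318 = 1.981×10^5 s = 3300 min

3300 min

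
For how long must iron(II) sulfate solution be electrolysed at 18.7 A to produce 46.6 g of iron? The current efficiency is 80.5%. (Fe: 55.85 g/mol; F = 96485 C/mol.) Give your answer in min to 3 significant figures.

n(Fe) = 46.6 / 55.85 = 0.8344 mol
Fe²⁺ + 2e⁻ → Fe, so n(e⁻) = 2 × 0.8344 = 1.669 mol
Q = 1.669 × 96485 / 0.805 = 2.000×10^5 C
t = Q / I = 2.000×10^5 / 18.7 = 10700 s = 178 min

178 min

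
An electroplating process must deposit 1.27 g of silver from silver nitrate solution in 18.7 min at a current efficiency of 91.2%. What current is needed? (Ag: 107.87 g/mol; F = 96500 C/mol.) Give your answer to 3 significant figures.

n(Ag) = 1.27 / 107.87 = 0.01177 mol
Ag⁺ + e⁻ → Ag, so n(e⁻) = 0.01177 mol
Q = 0.01177 × 96500 / 0.912 = 1245 C
I = Q / t = 1245 / 1122 s = 1.11 A

1.11 A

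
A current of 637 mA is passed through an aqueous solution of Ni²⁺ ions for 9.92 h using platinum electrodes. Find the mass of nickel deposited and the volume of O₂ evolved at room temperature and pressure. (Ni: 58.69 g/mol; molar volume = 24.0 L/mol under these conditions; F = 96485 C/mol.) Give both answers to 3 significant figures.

6.92 g Ni; 1.41 L O₂

Q = 0.637 × 35712 = 22750 C; n(e⁻) = 22750 / 96485 = 0.2358 mol
Cathode: Ni²⁺ + 2e⁻ → Ni → n(Ni) = 0.2358/2 = 0.1179 mol → 6.92 g
Anode: 2H₂O → O₂ + 4H⁺ + 4e⁻ → n(O₂) = 0.2358/4 = 0.05895 mol → 1.41 L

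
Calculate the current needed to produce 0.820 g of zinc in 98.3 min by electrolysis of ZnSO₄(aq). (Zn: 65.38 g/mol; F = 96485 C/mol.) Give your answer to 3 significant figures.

n(Zn) = 0.820 / 65.38 = 0.01254 mol
Zn²⁺ + 2e⁻ → Zn, so n(e⁻) = 2 × 0.01254 = 0.02508 mol
Q = 0.02508 × 96485 = 2420 C
I = Q / t = 2420 / 5898 s = 0.410 A

0.410 A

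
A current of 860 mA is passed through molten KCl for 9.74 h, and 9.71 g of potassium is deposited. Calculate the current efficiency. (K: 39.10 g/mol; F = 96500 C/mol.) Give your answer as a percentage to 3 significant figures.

79.5%

Q = 0.860 × 35064 = 30160 C
n(e⁻) = 30160 / 96500 = 0.3125 mol
K⁺ + e⁻ → K, so theoretical n(K) = 0.3125 mol → 12.22 g
Efficiency = 9.71 / 12.22 = 0.7946 = 79.5%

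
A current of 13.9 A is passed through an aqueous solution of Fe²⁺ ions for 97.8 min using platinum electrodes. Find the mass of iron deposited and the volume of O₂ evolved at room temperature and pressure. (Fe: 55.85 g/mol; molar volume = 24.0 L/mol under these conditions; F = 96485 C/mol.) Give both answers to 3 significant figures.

23.6 g Fe; 5.07 L O₂

Q = 13.9 × 5868 = 81570 C; n(e⁻) = 81570 / 96485 = 0.8454 mol
Cathode: Fe²⁺ + 2e⁻ → Fe → n(Fe) = 0.8454/2 = 0.4227 mol → 23.6 g
Anode: 2H₂O → O₂ + 4H⁺ + 4e⁻ → n(O₂) = 0.8454/4 = 0.2114 mol → 5.07 L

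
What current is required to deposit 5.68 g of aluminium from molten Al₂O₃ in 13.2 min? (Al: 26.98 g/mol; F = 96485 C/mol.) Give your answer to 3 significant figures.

76.9 A

n(Al) = 5.68 / 26.98 = 0.2105 mol
Al³⁺ + 3e⁻ → Al, so n(e⁻) = 3 × 0.2105 = 0.6315 mol
Q = 0.6315 × 96485 = 60930 C
I = Q / t = 60930 / 792 s = 76.9 A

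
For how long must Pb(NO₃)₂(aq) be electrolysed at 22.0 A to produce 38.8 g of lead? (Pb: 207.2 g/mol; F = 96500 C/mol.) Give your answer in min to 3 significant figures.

n(Pb) = 38.8 / 207.2 = 0.1873 mol
Pb²⁺ + 2e⁻ → Pb, so n(e⁻) = 2 × 0.1873 = 0.3746 mol
Q = 0.3746 × 96500 = 36150 C
t = Q / I = 36150 / 22.0 = 1643 s = 27.4 min

27.4 min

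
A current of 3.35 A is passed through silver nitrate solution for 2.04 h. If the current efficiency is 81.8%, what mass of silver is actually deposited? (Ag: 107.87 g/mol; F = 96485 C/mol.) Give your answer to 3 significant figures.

22.5 g

Q = 3.35 × 7344 = 24600 C
n(e⁻) = 24600 / 96485 = 0.2550 mol
Ag⁺ + e⁻ → Ag, so theoretical m(Ag) = 0.2550 × 107.87 = 27.51 g
Actual mass = 81.8% × 27.51 = 22.5 g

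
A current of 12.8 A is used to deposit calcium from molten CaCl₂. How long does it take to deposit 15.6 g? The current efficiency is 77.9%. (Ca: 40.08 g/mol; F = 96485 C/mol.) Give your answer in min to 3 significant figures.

n(Ca) = 15.6 / 40.08 = 0.3892 mol
Ca²⁺ + 2e⁻ → Ca, so n(e⁻) = 2 × 0.3892 = 0.7784 mol
Q = 0.7784 × 96485 / 0.779 = 96410 C
t = Q / I = 96410 / 12.8 = 7532 s = 126 min

126 min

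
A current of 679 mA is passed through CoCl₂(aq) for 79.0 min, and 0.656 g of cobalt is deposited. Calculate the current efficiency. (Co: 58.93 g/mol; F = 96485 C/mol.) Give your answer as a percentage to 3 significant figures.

Q = 0.679 × 4740 = 3218 C
n(e⁻) = 3218 / 96485 = 0.03335 mol
Co²⁺ + 2e⁻ → Co, so theoretical n(Co) = 0.01668 mol → 0.9830 g
Efficiency = 0.656 / 0.9830 = 0.6673 = 66.7%

66.7%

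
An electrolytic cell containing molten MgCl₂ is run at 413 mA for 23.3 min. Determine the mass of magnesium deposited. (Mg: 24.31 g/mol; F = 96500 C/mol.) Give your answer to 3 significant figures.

0.0727 g

Q = 0.413 A × 1398 s = 577.4 C
Moles of electrons = 577.4 / 96500 = 0.005983 mol
Mg²⁺ + 2e⁻ → Mg, so n(Mg) = 0.005983 / 2 = 0.002992 mol
m = 0.002992 × 24.31 = 0.0727 g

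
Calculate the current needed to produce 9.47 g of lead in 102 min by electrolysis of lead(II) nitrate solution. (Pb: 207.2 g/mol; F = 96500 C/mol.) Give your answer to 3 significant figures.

1.44 A

n(Pb) = 9.47 / 207.2 = 0.04570 mol
Pb²⁺ + 2e⁻ → Pb, so n(e⁻) = 2 × 0.04570 = 0.09140 mol
Q = 0.09140 × 96500 = 8820 C
I = Q / t = 8820 / 6120 s = 1.44 A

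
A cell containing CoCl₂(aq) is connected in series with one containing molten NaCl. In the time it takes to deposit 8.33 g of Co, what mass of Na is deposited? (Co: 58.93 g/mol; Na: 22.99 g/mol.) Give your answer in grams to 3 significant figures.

6.50 g

n(Co) = 8.33 / 58.93 = 0.1414 mol
Co²⁺ + 2e⁻ → Co, so n(e⁻) = 2 × 0.1414 = 0.2828 mol
Since the cells are in series, n(e⁻) in the Na cell is also 0.2828 mol.
Na⁺ + e⁻ → Na, so n(Na) = 0.2828 mol
m(Na) = 0.2828 × 22.99 = 6.50 g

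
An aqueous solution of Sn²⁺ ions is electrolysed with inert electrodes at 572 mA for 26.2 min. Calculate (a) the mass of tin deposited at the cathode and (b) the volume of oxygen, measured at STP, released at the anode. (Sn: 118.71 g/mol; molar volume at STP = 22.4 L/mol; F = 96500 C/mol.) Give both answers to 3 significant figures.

0.553 g Sn; 0.0522 L O₂

Q = 0.572 × 1572 = 899.2 C; n(e⁻) = 899.2 / 96500 = 0.009318 mol
Cathode: Sn²⁺ + 2e⁻ → Sn → n(Sn) = 0.009318/2 = 0.004659 mol → 0.553 g
Anode: 2H₂O → O₂ + 4H⁺ + 4e⁻ → n(O₂) = 0.009318/4 = 0.002330 mol → 0.0522 L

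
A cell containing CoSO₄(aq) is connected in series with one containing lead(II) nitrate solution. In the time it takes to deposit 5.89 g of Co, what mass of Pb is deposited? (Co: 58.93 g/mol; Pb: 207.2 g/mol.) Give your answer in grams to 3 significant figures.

n(Co) = 5.89 / 58.93 = 0.09995 mol
Co²⁺ + 2e⁻ → Co, so n(e⁻) = 2 × 0.09995 = 0.1999 mol
Since the cells are in series, n(e⁻) in the Pb cell is also 0.1999 mol.
Pb²⁺ + 2e⁻ → Pb, so n(Pb) = 0.1999 / 2 = 0.09995 mol
m(Pb) = 0.09995 × 207.2 = 20.7 g

20.7 g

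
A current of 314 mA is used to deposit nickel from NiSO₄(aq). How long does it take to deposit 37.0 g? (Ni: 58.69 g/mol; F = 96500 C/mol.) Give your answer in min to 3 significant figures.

n(Ni) = 37.0 / 58.69 = 0.6304 mol
Ni²⁺ + 2e⁻ → Ni, so n(e⁻) = 2 × 0.6304 = 1.261 mol
Q = 1.261 × 96500 = 1.217×10^5 C
t = Q / I = 1.217×10^5 / 0.314 = 3.876×10^5 s = 6460 min

6460 min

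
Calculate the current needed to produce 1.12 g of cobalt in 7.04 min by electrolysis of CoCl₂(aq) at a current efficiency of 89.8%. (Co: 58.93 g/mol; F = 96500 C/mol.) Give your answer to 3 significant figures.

9.67 A

n(Co) = 1.12 / 58.93 = 0.01901 mol
Co²⁺ + 2e⁻ → Co, so n(e⁻) = 2 × 0.01901 = 0.03802 mol
Q = 0.03802 × 96500 / 0.898 = 4086 C
I = Q / t = 4086 / 422.4 s = 9.67 A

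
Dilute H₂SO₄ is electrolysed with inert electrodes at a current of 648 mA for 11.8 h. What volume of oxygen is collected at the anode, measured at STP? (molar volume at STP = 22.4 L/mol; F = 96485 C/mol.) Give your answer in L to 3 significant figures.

Charge passed = 0.648 × 42480 = 27530 C
Moles of electrons = 27530 / 96485 = 0.2853 mol
2H₂O → O₂ + 4H⁺ + 4e⁻, so n(O₂) = 0.2853 / 4 = 0.07133 mol
V = 0.07133 × 22.4 = 1.598 L

1.60 L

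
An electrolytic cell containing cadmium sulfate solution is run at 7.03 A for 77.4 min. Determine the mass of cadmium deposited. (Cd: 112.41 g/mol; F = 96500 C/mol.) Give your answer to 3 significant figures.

Charge passed = 7.03 × 4644 = 32650 C
n(e⁻) = Q/F = 32650/96500 = 0.3383 mol
Cd²⁺ + 2e⁻ → Cd, so n(Cd) = 0.3383 / 2 = 0.1692 mol
m = 0.1692 × 112.41 = 19.0 g

19.0 g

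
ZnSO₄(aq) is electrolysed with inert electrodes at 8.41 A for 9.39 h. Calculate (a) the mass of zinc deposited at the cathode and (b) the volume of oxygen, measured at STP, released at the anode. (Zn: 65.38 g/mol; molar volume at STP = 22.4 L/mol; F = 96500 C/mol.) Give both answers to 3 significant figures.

Q = 8.41 × 33804 = 2.843×10^5 C; n(e⁻) = 2.843×10^5 / 96500 = 2.946 mol
Cathode: Zn²⁺ + 2e⁻ → Zn → n(Zn) = 2.946/2 = 1.473 mol → 96.3 g
Anode: 2H₂O → O₂ + 4H⁺ + 4e⁻ → n(O₂) = 2.946/4 = 0.7365 mol → 16.5 L

96.3 g Zn; 16.5 L O₂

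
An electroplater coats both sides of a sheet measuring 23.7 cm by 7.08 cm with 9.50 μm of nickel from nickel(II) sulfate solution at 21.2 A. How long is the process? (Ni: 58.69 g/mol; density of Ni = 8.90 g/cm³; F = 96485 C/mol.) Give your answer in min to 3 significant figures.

7.33 min

Plated area = 2 × 23.7 × 7.08 = 335.6 cm²
Volume = 335.6 × 9.50×10⁻⁴ cm = 0.3188 cm³
m(Ni) = 0.3188 × 8.90 = 2.837 g
n(Ni) = 2.837 / 58.69 = 0.04834 mol; n(e⁻) = 2 × 0.04834 = 0.09668 mol
Q = 0.09668 × 96485 = 9328 C
t = 9328 / 21.2 = 440.0 s = 7.33 min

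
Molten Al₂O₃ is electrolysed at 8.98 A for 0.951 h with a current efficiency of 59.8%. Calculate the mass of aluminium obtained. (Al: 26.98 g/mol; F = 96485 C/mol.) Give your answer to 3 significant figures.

1.71 g

Q = 8.98 × 3423.6 = 30740 C
n(e⁻) = 30740 / 96485 = 0.3186 mol
Al³⁺ + 3e⁻ → Al, so theoretical m(Al) = 0.1062 × 26.98 = 2.865 g
Actual mass = 59.8% × 2.865 = 1.71 g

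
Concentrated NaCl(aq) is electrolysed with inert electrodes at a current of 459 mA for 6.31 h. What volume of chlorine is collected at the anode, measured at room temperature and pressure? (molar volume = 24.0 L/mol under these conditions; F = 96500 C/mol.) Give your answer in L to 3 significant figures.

1.30 L

Q = It = 0.459 × 22716 = 10430 C
Moles of electrons = 10430 / 96500 = 0.1081 mol
2Cl⁻ → Cl₂ + 2e⁻, so n(Cl₂) = 0.1081 / 2 = 0.05405 mol
V = 0.05405 × 24.0 = 1.297 L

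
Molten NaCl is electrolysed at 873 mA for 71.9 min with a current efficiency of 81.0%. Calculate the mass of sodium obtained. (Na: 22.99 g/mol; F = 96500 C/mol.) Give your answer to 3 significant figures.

Q = 0.873 × 4314 = 3766 C
n(e⁻) = 3766 / 96500 = 0.03903 mol
Na⁺ + e⁻ → Na, so theoretical m(Na) = 0.03903 × 22.99 = 0.8973 g
Actual mass = 81.0% × 0.8973 = 0.727 g

0.727 g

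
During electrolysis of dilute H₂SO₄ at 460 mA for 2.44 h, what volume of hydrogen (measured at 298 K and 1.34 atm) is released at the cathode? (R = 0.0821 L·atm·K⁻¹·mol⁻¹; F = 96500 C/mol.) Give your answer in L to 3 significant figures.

Q = It = 0.460 × 8784 = 4041 C
n(e⁻) = Q/F = 4041/96500 = 0.04188 mol
2H⁺ + 2e⁻ → H₂, so n(H₂) = 0.04188 / 2 = 0.02094 mol
V = nRT/P = 0.02094 × 0.0821 × 298 / 1.34 = 0.3823 L

0.382 L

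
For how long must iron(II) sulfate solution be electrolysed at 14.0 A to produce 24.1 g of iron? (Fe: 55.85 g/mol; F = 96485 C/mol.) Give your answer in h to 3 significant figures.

n(Fe) = 24.1 / 55.85 = 0.4315 mol
Fe²⁺ + 2e⁻ → Fe, so n(e⁻) = 2 × 0.4315 = 0.8630 mol
Q = 0.8630 × 96485 = 83270 C
t = Q / I = 83270 / 14.0 = 5948 s = 1.65 h

1.65 h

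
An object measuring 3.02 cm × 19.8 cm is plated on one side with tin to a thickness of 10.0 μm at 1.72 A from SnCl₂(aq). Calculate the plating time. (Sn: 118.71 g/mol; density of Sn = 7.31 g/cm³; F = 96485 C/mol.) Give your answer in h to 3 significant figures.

0.115 h

Plated area = 3.02 × 19.8 = 59.80 cm²
Volume = 59.80 × 10.0×10⁻⁴ cm = 0.05980 cm³
m(Sn) = 0.05980 × 7.31 = 0.4371 g
n(Sn) = 0.4371 / 118.71 = 0.003682 mol; n(e⁻) = 2 × 0.003682 = 0.007364 mol
Q = 0.007364 × 96485 = 710.5 C
t = 710.5 / 1.72 = 413.1 s = 0.115 h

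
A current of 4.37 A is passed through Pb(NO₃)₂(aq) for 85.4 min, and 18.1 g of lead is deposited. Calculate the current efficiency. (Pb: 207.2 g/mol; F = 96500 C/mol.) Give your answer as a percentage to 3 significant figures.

75.3%

Q = 4.37 × 5124 = 22390 C
n(e⁻) = 22390 / 96500 = 0.2320 mol
Pb²⁺ + 2e⁻ → Pb, so theoretical n(Pb) = 0.1160 mol → 24.04 g
Efficiency = 18.1 / 24.04 = 0.7529 = 75.3%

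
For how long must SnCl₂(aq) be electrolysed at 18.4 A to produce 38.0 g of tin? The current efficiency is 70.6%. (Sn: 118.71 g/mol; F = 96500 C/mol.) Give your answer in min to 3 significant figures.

n(Sn) = 38.0 / 118.71 = 0.3201 mol
Sn²⁺ + 2e⁻ → Sn, so n(e⁻) = 2 × 0.3201 = 0.6402 mol
Q = 0.6402 × 96500 / 0.706 = 87510 C
t = Q / I = 87510 / 18.4 = 4756 s = 79.3 min

79.3 min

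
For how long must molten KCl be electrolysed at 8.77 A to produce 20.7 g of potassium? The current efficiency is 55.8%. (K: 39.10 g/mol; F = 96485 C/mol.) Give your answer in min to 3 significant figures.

n(K) = 20.7 / 39.10 = 0.5294 mol
K⁺ + e⁻ → K, so n(e⁻) = 0.5294 mol
Q = 0.5294 × 96485 / 0.558 = 91540 C
t = Q / I = 91540 / 8.77 = 10440 s = 174 min

174 min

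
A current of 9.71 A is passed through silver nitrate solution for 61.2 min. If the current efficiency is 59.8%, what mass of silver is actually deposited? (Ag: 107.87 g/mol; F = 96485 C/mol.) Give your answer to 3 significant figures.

Q = 9.71 × 3672 = 35660 C
n(e⁻) = 35660 / 96485 = 0.3696 mol
Ag⁺ + e⁻ → Ag, so theoretical m(Ag) = 0.3696 × 107.87 = 39.87 g
Actual mass = 59.8% × 39.87 = 23.8 g

23.8 g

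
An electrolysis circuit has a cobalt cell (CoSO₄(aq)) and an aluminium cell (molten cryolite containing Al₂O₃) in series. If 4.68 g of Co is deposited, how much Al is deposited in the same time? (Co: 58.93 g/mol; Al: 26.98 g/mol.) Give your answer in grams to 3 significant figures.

n(Co) = 4.68 / 58.93 = 0.07942 mol
Co²⁺ + 2e⁻ → Co, so n(e⁻) = 2 × 0.07942 = 0.1588 mol
The cells are in series, so the same charge (and hence the same n(e⁻) = 0.1588 mol) passes through both.
Al³⁺ + 3e⁻ → Al, so n(Al) = 0.1588 / 3 = 0.05293 mol
m(Al) = 0.05293 × 26.98 = 1.43 g

1.43 g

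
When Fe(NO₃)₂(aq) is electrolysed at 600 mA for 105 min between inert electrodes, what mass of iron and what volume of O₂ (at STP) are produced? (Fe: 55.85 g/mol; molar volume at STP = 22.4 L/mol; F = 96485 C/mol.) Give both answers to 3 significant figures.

Q = 0.600 × 6300 = 3780 C; n(e⁻) = 3780 / 96485 = 0.03918 mol
Cathode: Fe²⁺ + 2e⁻ → Fe → n(Fe) = 0.03918/2 = 0.01959 mol → 1.09 g
Anode: 2H₂O → O₂ + 4H⁺ + 4e⁻ → n(O₂) = 0.03918/4 = 0.009795 mol → 0.219 L

1.09 g Fe; 0.219 L O₂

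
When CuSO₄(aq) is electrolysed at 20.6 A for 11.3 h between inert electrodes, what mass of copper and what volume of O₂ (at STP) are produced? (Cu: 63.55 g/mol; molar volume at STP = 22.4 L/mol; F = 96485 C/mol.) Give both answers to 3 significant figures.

276 g Cu; 48.6 L O₂

Q = 20.6 × 40680 = 8.380×10^5 C; n(e⁻) = 8.380×10^5 / 96485 = 8.685 mol
Cathode: Cu²⁺ + 2e⁻ → Cu → n(Cu) = 8.685/2 = 4.343 mol → 276 g
Anode: 2H₂O → O₂ + 4H⁺ + 4e⁻ → n(O₂) = 8.685/4 = 2.171 mol → 48.6 L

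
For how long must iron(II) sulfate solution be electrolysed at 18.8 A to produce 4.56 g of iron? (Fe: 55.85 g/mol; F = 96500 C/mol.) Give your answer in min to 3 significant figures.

14.0 min

n(Fe) = 4.56 / 55.85 = 0.08165 mol
Fe²⁺ + 2e⁻ → Fe, so n(e⁻) = 2 × 0.08165 = 0.1633 mol
Q = 0.1633 × 96500 = 15760 C
t = Q / I = 15760 / 18.8 = 838.3 s = 14.0 min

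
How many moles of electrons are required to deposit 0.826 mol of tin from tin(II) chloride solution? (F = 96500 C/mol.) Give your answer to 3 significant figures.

1.65 mol

Sn²⁺ + 2e⁻ → Sn, so n(e⁻) = 2 × 0.826 = 1.652 mol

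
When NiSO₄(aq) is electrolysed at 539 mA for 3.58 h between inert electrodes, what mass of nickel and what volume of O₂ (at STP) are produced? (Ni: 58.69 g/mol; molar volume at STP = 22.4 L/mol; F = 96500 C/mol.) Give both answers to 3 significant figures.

2.11 g Ni; 0.403 L O₂

Q = 0.539 × 12888 = 6947 C; n(e⁻) = 6947 / 96500 = 0.07199 mol
Cathode: Ni²⁺ + 2e⁻ → Ni → n(Ni) = 0.07199/2 = 0.03600 mol → 2.11 g
Anode: 2H₂O → O₂ + 4H⁺ + 4e⁻ → n(O₂) = 0.07199/4 = 0.01800 mol → 0.403 L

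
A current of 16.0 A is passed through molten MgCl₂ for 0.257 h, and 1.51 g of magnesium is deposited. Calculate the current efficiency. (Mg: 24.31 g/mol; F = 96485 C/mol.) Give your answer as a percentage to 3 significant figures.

Q = 16.0 × 925.2 = 14800 C
n(e⁻) = 14800 / 96485 = 0.1534 mol
Mg²⁺ + 2e⁻ → Mg, so theoretical n(Mg) = 0.07670 mol → 1.865 g
Efficiency = 1.51 / 1.865 = 0.8097 = 81.0%

81.0%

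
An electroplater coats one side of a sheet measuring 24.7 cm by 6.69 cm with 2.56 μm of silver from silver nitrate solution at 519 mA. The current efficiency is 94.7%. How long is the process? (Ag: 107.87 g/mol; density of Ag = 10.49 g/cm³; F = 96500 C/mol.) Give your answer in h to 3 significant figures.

Plated area = 24.7 × 6.69 = 165.2 cm²
Volume = 165.2 × 2.56×10⁻⁴ cm = 0.04229 cm³
m(Ag) = 0.04229 × 10.49 = 0.4436 g
n(Ag) = 0.4436 / 107.87 = 0.004112 mol; n(e⁻) = 0.004112 mol
Q = 0.004112 × 96500 / 0.947 = 419.0 C
t = 419.0 / 0.519 = 807.3 s = 0.224 h

0.224 h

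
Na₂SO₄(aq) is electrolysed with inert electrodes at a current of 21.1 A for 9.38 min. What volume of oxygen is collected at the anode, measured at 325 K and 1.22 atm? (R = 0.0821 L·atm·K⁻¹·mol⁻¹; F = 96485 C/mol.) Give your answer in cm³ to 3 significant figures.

673 cm³

Charge passed = 21.1 × 562.8 = 11880 C
Moles of electrons = 11880 / 96485 = 0.1231 mol
2H₂O → O₂ + 4H⁺ + 4e⁻, so n(O₂) = 0.1231 / 4 = 0.03078 mol
V = nRT/P = 0.03078 × 0.0821 × 325 / 1.22 = 0.6732 L
= 673 cm³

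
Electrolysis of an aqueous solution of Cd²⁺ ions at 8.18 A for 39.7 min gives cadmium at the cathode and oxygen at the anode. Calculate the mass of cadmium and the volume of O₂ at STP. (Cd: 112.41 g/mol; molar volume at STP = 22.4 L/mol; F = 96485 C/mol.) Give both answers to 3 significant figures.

Q = 8.18 × 2382 = 19480 C; n(e⁻) = 19480 / 96485 = 0.2019 mol
Cathode: Cd²⁺ + 2e⁻ → Cd → n(Cd) = 0.2019/2 = 0.1010 mol → 11.4 g
Anode: 2H₂O → O₂ + 4H⁺ + 4e⁻ → n(O₂) = 0.2019/4 = 0.05048 mol → 1.13 L

11.4 g Cd; 1.13 L O₂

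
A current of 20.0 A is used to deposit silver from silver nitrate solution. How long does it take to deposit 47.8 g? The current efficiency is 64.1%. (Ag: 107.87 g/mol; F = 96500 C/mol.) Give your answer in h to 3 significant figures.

0.927 h

n(Ag) = 47.8 / 107.87 = 0.4431 mol
Ag⁺ + e⁻ → Ag, so n(e⁻) = 0.4431 mol
Q = 0.4431 × 96500 / 0.641 = 66710 C
t = Q / I = 66710 / 20.0 = 3336 s = 0.927 h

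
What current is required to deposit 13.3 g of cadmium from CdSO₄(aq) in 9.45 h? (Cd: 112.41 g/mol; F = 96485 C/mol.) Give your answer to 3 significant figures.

0.671 A

n(Cd) = 13.3 / 112.41 = 0.1183 mol
Cd²⁺ + 2e⁻ → Cd, so n(e⁻) = 2 × 0.1183 = 0.2366 mol
Q = 0.2366 × 96485 = 22830 C
I = Q / t = 22830 / 34020 s = 0.671 A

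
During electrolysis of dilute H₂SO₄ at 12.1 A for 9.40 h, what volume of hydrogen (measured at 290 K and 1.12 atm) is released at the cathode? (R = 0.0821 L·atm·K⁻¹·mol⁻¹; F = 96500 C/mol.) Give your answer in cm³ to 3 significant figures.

Charge passed = 12.1 × 33840 = 4.095×10^5 C
n(e⁻) = Q/F = 4.095×10^5/96500 = 4.244 mol
2H⁺ + 2e⁻ → H₂, so n(H₂) = 4.244 / 2 = 2.122 mol
V = nRT/P = 2.122 × 0.0821 × 290 / 1.12 = 45.11 L
= 45100 cm³

45100 cm³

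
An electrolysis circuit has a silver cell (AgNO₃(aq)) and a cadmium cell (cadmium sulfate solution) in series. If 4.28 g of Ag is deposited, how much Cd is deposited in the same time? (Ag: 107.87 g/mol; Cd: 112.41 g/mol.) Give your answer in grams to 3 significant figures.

2.23 g

n(Ag) = 4.28 / 107.87 = 0.03968 mol
Ag⁺ + e⁻ → Ag, so n(e⁻) = 0.03968 mol
The cells are in series, so the same charge (and hence the same n(e⁻) = 0.03968 mol) passes through both.
Cd²⁺ + 2e⁻ → Cd, so n(Cd) = 0.03968 / 2 = 0.01984 mol
m(Cd) = 0.01984 × 112.41 = 2.23 g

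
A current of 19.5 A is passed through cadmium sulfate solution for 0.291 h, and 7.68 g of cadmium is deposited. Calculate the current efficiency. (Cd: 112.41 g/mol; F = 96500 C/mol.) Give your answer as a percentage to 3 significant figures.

Q = 19.5 × 1047.6 = 20430 C
n(e⁻) = 20430 / 96500 = 0.2117 mol
Cd²⁺ + 2e⁻ → Cd, so theoretical n(Cd) = 0.1059 mol → 11.90 g
Efficiency = 7.68 / 11.90 = 0.6454 = 64.5%

64.5%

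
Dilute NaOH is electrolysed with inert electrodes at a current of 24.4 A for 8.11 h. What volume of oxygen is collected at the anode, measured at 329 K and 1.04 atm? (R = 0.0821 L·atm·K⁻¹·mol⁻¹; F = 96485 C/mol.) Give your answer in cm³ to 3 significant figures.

Charge passed = 24.4 × 29196 = 7.124×10^5 C
n(e⁻) = 7.124×10^5 / 96485 = 7.384 mol
2H₂O → O₂ + 4H⁺ + 4e⁻, so n(O₂) = 7.384 / 4 = 1.846 mol
V = nRT/P = 1.846 × 0.0821 × 329 / 1.04 = 47.94 L
= 47900 cm³

47900 cm³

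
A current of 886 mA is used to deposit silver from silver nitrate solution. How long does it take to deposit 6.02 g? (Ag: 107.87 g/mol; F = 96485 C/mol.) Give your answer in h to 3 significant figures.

1.69 h

n(Ag) = 6.02 / 107.87 = 0.05581 mol
Ag⁺ + e⁻ → Ag, so n(e⁻) = 0.05581 mol
Q = 0.05581 × 96485 = 5385 C
t = Q / I = 5385 / 0.886 = 6078 s = 1.69 h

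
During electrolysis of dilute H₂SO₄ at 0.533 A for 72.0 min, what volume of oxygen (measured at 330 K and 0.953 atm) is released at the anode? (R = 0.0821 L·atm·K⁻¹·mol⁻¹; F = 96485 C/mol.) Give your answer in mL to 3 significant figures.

170 mL

Q = It = 0.533 × 4320 = 2303 C
Moles of electrons = 2303 / 96485 = 0.02387 mol
2H₂O → O₂ + 4H⁺ + 4e⁻, so n(O₂) = 0.02387 / 4 = 0.005968 mol
V = nRT/P = 0.005968 × 0.0821 × 330 / 0.953 = 0.1697 L
= 170 mL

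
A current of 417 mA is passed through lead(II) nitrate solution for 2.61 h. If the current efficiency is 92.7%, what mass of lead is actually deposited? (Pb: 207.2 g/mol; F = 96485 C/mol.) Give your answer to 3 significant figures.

3.90 g

Q = 0.417 × 9396 = 3918 C
n(e⁻) = 3918 / 96485 = 0.04061 mol
Pb²⁺ + 2e⁻ → Pb, so theoretical m(Pb) = 0.02031 × 207.2 = 4.208 g
Actual mass = 92.7% × 4.208 = 3.90 g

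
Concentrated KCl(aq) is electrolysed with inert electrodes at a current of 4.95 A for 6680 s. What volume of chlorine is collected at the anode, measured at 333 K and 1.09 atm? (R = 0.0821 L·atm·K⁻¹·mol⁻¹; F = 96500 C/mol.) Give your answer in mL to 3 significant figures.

Q = 4.95 A × 6680 s = 33070 C
n(e⁻) = Q/F = 33070/96500 = 0.3427 mol
2Cl⁻ → Cl₂ + 2e⁻, so n(Cl₂) = 0.3427 / 2 = 0.1714 mol
V = nRT/P = 0.1714 × 0.0821 × 333 / 1.09 = 4.299 L
= 4300 mL

4300 mL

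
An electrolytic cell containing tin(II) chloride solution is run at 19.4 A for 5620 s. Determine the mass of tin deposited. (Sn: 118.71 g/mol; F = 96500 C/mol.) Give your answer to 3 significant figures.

Charge passed = 19.4 × 5620 = 1.090×10^5 C
n(e⁻) = Q/F = 1.090×10^5/96500 = 1.130 mol
Sn²⁺ + 2e⁻ → Sn, so n(Sn) = 1.130 / 2 = 0.5650 mol
m = 0.5650 × 118.71 = 67.1 g

67.1 g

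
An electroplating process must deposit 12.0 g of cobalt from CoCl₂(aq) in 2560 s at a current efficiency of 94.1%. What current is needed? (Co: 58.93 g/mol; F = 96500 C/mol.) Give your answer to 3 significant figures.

n(Co) = 12.0 / 58.93 = 0.2036 mol
Co²⁺ + 2e⁻ → Co, so n(e⁻) = 2 × 0.2036 = 0.4072 mol
Q = 0.4072 × 96500 / 0.941 = 41760 C
I = Q / t = 41760 / 2560 s = 16.3 A

16.3 A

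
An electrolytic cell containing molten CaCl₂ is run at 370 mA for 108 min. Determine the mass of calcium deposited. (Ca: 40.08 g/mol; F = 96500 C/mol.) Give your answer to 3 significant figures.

Charge passed = 0.370 × 6480 = 2398 C
Moles of electrons = 2398 / 96500 = 0.02485 mol
Ca²⁺ + 2e⁻ → Ca, so n(Ca) = 0.02485 / 2 = 0.01243 mol
m = 0.01243 × 40.08 = 0.498 g

0.498 g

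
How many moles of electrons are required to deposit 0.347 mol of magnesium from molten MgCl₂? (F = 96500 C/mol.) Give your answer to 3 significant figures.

0.694 mol

Mg²⁺ + 2e⁻ → Mg, so n(e⁻) = 2 × 0.347 = 0.6940 mol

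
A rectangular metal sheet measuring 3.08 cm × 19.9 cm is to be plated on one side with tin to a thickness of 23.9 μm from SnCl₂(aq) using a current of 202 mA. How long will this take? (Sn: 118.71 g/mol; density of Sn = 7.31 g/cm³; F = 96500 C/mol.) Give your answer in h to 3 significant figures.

Plated area = 3.08 × 19.9 = 61.29 cm²
Volume = 61.29 × 23.9×10⁻⁴ cm = 0.1465 cm³
m(Sn) = 0.1465 × 7.31 = 1.071 g
n(Sn) = 1.071 / 118.71 = 0.009022 mol; n(e⁻) = 2 × 0.009022 = 0.01804 mol
Q = 0.01804 × 96500 = 1741 C
t = 1741 / 0.202 = 8619 s = 2.39 h

2.39 h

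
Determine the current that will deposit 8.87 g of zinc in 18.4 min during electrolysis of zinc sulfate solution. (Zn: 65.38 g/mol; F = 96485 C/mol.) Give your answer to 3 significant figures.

23.7 A

n(Zn) = 8.87 / 65.38 = 0.1357 mol
Zn²⁺ + 2e⁻ → Zn, so n(e⁻) = 2 × 0.1357 = 0.2714 mol
Q = 0.2714 × 96485 = 26190 C
I = Q / t = 26190 / 1104 s = 23.7 A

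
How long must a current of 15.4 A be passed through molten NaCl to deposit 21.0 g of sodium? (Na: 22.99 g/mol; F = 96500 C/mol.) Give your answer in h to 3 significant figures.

1.59 h

n(Na) = 21.0 / 22.99 = 0.9134 mol
Na⁺ + e⁻ → Na, so n(e⁻) = 0.9134 mol
Q = 0.9134 × 96500 = 88140 C
t = Q / I = 88140 / 15.4 = 5723 s = 1.59 h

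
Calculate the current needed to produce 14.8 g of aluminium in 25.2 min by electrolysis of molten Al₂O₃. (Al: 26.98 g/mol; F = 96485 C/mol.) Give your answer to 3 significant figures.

105 A

n(Al) = 14.8 / 26.98 = 0.5486 mol
Al³⁺ + 3e⁻ → Al, so n(e⁻) = 3 × 0.5486 = 1.646 mol
Q = 1.646 × 96485 = 1.588×10^5 C
I = Q / t = 1.588×10^5 / 1512 s = 105 A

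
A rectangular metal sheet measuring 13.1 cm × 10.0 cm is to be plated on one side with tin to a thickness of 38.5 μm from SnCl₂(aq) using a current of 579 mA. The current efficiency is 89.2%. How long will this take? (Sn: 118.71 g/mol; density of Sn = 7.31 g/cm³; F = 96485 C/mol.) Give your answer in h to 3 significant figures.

Plated area = 13.1 × 10.0 = 131.0 cm²
Volume = 131.0 × 38.5×10⁻⁴ cm = 0.5044 cm³
m(Sn) = 0.5044 × 7.31 = 3.687 g
n(Sn) = 3.687 / 118.71 = 0.03106 mol; n(e⁻) = 2 × 0.03106 = 0.06212 mol
Q = 0.06212 × 96485 / 0.892 = 6719 C
t = 6719 / 0.579 = 11600 s = 3.22 h

3.22 h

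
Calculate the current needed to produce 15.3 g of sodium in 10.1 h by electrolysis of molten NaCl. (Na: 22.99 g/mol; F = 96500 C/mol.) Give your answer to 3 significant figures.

n(Na) = 15.3 / 22.99 = 0.6655 mol
Na⁺ + e⁻ → Na, so n(e⁻) = 0.6655 mol
Q = 0.6655 × 96500 = 64220 C
I = Q / t = 64220 / 36360 s = 1.77 A

1.77 A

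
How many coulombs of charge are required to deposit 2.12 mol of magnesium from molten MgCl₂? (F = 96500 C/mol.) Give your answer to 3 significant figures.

Mg²⁺ + 2e⁻ → Mg, so n(e⁻) = 2 × 2.12 = 4.240 mol
Q = 4.240 × 96500 = 4.092×10^5 C

4.09×10^5 C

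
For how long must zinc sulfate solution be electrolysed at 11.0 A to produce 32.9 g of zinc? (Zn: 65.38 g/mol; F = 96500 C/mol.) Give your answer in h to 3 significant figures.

2.45 h

n(Zn) = 32.9 / 65.38 = 0.5032 mol
Zn²⁺ + 2e⁻ → Zn, so n(e⁻) = 2 × 0.5032 = 1.006 mol
Q = 1.006 × 96500 = 97080 C
t = Q / I = 97080 / 11.0 = 8825 s = 2.45 h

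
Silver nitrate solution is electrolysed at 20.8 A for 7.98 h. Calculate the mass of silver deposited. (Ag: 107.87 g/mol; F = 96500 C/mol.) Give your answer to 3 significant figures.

Q = It = 20.8 × 28728 = 5.975×10^5 C
Moles of electrons = 5.975×10^5 / 96500 = 6.192 mol
Ag⁺ + e⁻ → Ag, so n(Ag) = 6.192 mol
m = 6.192 × 107.87 = 668 g

668 g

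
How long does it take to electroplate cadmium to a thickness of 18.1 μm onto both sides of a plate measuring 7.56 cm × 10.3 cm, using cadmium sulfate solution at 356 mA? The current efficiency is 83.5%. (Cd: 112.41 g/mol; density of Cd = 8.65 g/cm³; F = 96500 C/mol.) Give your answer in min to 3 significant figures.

235 min

Plated area = 2 × 7.56 × 10.3 = 155.7 cm²
Volume = 155.7 × 18.1×10⁻⁴ cm = 0.2818 cm³
m(Cd) = 0.2818 × 8.65 = 2.438 g
n(Cd) = 2.438 / 112.41 = 0.02169 mol; n(e⁻) = 2 × 0.02169 = 0.04338 mol
Q = 0.04338 × 96500 / 0.835 = 5013 C
t = 5013 / 0.356 = 14080 s = 235 min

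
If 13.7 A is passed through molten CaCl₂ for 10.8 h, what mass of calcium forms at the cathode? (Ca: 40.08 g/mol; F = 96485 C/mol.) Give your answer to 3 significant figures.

111 g

Q = 13.7 A × 38880 s = 5.327×10^5 C
n(e⁻) = Q/F = 5.327×10^5/96485 = 5.521 mol
Ca²⁺ + 2e⁻ → Ca, so n(Ca) = 5.521 / 2 = 2.761 mol
m = 2.761 × 40.08 = 111 g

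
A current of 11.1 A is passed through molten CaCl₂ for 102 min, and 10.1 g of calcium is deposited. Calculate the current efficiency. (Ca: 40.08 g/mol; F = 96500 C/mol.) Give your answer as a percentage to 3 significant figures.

71.6%

Q = 11.1 × 6120 = 67930 C
n(e⁻) = 67930 / 96500 = 0.7039 mol
Ca²⁺ + 2e⁻ → Ca, so theoretical n(Ca) = 0.3520 mol → 14.11 g
Efficiency = 10.1 / 14.11 = 0.7158 = 71.6%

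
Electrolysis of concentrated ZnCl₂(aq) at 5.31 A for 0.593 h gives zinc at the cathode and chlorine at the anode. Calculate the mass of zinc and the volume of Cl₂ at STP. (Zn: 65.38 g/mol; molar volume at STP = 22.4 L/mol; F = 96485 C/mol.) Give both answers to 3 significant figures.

Q = 5.31 × 2134.8 = 11340 C; n(e⁻) = 11340 / 96485 = 0.1175 mol
Cathode: Zn²⁺ + 2e⁻ → Zn → n(Zn) = 0.1175/2 = 0.05875 mol → 3.84 g
Anode: 2Cl⁻ → Cl₂ + 2e⁻ → n(Cl₂) = 0.1175/2 = 0.05875 mol → 1.32 L

3.84 g Zn; 1.32 L Cl₂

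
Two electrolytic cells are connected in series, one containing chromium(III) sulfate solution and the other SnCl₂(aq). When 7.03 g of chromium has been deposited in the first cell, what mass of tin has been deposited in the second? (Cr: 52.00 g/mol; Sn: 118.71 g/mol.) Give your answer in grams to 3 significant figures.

24.1 g

n(Cr) = 7.03 / 52.00 = 0.1352 mol
Cr³⁺ + 3e⁻ → Cr, so n(e⁻) = 3 × 0.1352 = 0.4056 mol
Same current for the same time ⇒ same n(e⁻) = 0.4056 mol in both cells.
Sn²⁺ + 2e⁻ → Sn, so n(Sn) = 0.4056 / 2 = 0.2028 mol
m(Sn) = 0.2028 × 118.71 = 24.1 g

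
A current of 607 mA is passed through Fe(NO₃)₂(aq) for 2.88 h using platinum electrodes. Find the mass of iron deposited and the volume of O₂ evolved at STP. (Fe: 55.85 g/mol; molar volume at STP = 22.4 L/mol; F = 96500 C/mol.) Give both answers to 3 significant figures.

1.82 g Fe; 0.365 L O₂

Q = 0.607 × 10368 = 6293 C; n(e⁻) = 6293 / 96500 = 0.06521 mol
Cathode: Fe²⁺ + 2e⁻ → Fe → n(Fe) = 0.06521/2 = 0.03261 mol → 1.82 g
Anode: 2H₂O → O₂ + 4H⁺ + 4e⁻ → n(O₂) = 0.06521/4 = 0.01630 mol → 0.365 L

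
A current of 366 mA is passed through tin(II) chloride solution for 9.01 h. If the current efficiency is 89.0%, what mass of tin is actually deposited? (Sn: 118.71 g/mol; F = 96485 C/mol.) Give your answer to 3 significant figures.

6.50 g

Q = 0.366 × 32436 = 11870 C
n(e⁻) = 11870 / 96485 = 0.1230 mol
Sn²⁺ + 2e⁻ → Sn, so theoretical m(Sn) = 0.06150 × 118.71 = 7.301 g
Actual mass = 89.0% × 7.301 = 6.50 g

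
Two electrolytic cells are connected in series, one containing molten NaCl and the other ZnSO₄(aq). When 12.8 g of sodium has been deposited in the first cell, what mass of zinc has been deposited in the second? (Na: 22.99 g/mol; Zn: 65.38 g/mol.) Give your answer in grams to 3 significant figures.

n(Na) = 12.8 / 22.99 = 0.5568 mol
Na⁺ + e⁻ → Na, so n(e⁻) = 0.5568 mol
Same current for the same time ⇒ same n(e⁻) = 0.5568 mol in both cells.
Zn²⁺ + 2e⁻ → Zn, so n(Zn) = 0.5568 / 2 = 0.2784 mol
m(Zn) = 0.2784 × 65.38 = 18.2 g

18.2 g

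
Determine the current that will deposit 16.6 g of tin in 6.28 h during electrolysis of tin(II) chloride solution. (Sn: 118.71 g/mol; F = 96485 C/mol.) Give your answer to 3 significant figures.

n(Sn) = 16.6 / 118.71 = 0.1398 mol
Sn²⁺ + 2e⁻ → Sn, so n(e⁻) = 2 × 0.1398 = 0.2796 mol
Q = 0.2796 × 96485 = 26980 C
I = Q / t = 26980 / 22608 s = 1.19 A

1.19 A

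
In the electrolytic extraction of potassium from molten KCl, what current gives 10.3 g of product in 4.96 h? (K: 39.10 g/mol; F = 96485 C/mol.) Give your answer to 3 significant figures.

n(K) = 10.3 / 39.10 = 0.2634 mol
K⁺ + e⁻ → K, so n(e⁻) = 0.2634 mol
Q = 0.2634 × 96485 = 25410 C
I = Q / t = 25410 / 17856 s = 1.42 A

1.42 A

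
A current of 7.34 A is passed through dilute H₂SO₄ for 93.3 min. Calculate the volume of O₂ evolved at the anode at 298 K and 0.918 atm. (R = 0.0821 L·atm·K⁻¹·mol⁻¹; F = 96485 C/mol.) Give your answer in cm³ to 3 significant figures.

Q = It = 7.34 × 5598 = 41090 C
Moles of electrons = 41090 / 96485 = 0.4259 mol
2H₂O → O₂ + 4H⁺ + 4e⁻, so n(O₂) = 0.4259 / 4 = 0.1065 mol
V = nRT/P = 0.1065 × 0.0821 × 298 / 0.918 = 2.838 L
= 2840 cm³

2840 cm³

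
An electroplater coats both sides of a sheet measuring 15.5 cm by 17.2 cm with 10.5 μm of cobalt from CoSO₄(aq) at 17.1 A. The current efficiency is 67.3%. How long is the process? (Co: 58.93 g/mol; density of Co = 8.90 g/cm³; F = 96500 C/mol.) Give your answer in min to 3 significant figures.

Plated area = 2 × 15.5 × 17.2 = 533.2 cm²
Volume = 533.2 × 10.5×10⁻⁴ cm = 0.5599 cm³
m(Co) = 0.5599 × 8.90 = 4.983 g
n(Co) = 4.983 / 58.93 = 0.08456 mol; n(e⁻) = 2 × 0.08456 = 0.1691 mol
Q = 0.1691 × 96500 / 0.673 = 24250 C
t = 24250 / 17.1 = 1418 s = 23.6 min

23.6 min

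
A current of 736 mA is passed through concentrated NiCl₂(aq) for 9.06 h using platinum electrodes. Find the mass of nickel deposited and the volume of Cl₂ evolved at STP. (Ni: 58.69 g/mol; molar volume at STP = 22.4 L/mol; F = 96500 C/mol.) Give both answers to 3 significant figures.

7.30 g Ni; 2.79 L Cl₂

Q = 0.736 × 32616 = 24010 C; n(e⁻) = 24010 / 96500 = 0.2488 mol
Cathode: Ni²⁺ + 2e⁻ → Ni → n(Ni) = 0.2488/2 = 0.1244 mol → 7.30 g
Anode: 2Cl⁻ → Cl₂ + 2e⁻ → n(Cl₂) = 0.2488/2 = 0.1244 mol → 2.79 L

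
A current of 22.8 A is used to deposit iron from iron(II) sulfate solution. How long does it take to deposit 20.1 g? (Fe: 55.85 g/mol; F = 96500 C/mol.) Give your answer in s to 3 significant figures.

3050 s

n(Fe) = 20.1 / 55.85 = 0.3599 mol
Fe²⁺ + 2e⁻ → Fe, so n(e⁻) = 2 × 0.3599 = 0.7198 mol
Q = 0.7198 × 96500 = 69460 C
t = Q / I = 69460 / 22.8 = 3046 s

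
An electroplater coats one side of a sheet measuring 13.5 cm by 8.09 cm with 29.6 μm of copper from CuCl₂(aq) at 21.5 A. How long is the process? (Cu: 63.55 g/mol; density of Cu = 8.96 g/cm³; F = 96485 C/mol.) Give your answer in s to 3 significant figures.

Plated area = 13.5 × 8.09 = 109.2 cm²
Volume = 109.2 × 29.6×10⁻⁴ cm = 0.3232 cm³
m(Cu) = 0.3232 × 8.96 = 2.896 g
n(Cu) = 2.896 / 63.55 = 0.04557 mol; n(e⁻) = 2 × 0.04557 = 0.09114 mol
Q = 0.09114 × 96485 = 8794 C
t = 8794 / 21.5 = 409.0 s

409 s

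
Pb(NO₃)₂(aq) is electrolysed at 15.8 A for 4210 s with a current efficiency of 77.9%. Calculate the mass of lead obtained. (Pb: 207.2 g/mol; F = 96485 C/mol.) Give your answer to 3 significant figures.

55.6 g

Q = 15.8 × 4210 = 66520 C
n(e⁻) = 66520 / 96485 = 0.6894 mol
Pb²⁺ + 2e⁻ → Pb, so theoretical m(Pb) = 0.3447 × 207.2 = 71.42 g
Actual mass = 77.9% × 71.42 = 55.6 g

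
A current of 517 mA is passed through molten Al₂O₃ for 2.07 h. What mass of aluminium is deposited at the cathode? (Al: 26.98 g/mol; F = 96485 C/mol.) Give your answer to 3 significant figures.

Q = 0.517 A × 7452 s = 3853 C
n(e⁻) = Q/F = 3853/96485 = 0.03993 mol
Al³⁺ + 3e⁻ → Al, so n(Al) = 0.03993 / 3 = 0.01331 mol
m = 0.01331 × 26.98 = 0.359 g

0.359 g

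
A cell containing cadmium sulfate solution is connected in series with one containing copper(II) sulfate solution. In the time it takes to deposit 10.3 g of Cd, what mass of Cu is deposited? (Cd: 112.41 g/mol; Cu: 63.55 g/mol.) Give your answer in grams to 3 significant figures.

n(Cd) = 10.3 / 112.41 = 0.09163 mol
Cd²⁺ + 2e⁻ → Cd, so n(e⁻) = 2 × 0.09163 = 0.1833 mol
Since the cells are in series, n(e⁻) in the Cu cell is also 0.1833 mol.
Cu²⁺ + 2e⁻ → Cu, so n(Cu) = 0.1833 / 2 = 0.09165 mol
m(Cu) = 0.09165 × 63.55 = 5.82 g

5.82 g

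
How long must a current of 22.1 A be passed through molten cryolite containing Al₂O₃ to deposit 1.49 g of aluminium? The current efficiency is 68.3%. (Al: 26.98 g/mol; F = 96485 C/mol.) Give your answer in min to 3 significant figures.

17.7 min

n(Al) = 1.49 / 26.98 = 0.05523 mol
Al³⁺ + 3e⁻ → Al, so n(e⁻) = 3 × 0.05523 = 0.1657 mol
Q = 0.1657 × 96485 / 0.683 = 23410 C
t = Q / I = 23410 / 22.1 = 1059 s = 17.7 min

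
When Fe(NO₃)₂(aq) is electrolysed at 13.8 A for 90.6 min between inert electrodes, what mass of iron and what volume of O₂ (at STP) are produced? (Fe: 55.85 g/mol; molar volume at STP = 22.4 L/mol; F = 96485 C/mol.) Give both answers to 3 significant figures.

Q = 13.8 × 5436 = 75020 C; n(e⁻) = 75020 / 96485 = 0.7775 mol
Cathode: Fe²⁺ + 2e⁻ → Fe → n(Fe) = 0.7775/2 = 0.3888 mol → 21.7 g
Anode: 2H₂O → O₂ + 4H⁺ + 4e⁻ → n(O₂) = 0.7775/4 = 0.1944 mol → 4.35 L

21.7 g Fe; 4.35 L O₂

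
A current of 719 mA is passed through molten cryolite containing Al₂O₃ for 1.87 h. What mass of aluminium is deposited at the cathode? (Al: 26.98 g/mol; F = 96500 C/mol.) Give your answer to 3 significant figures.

0.451 g

Q = 0.719 A × 6732 s = 4840 C
Moles of electrons = 4840 / 96500 = 0.05016 mol
Al³⁺ + 3e⁻ → Al, so n(Al) = 0.05016 / 3 = 0.01672 mol
m = 0.01672 × 26.98 = 0.451 g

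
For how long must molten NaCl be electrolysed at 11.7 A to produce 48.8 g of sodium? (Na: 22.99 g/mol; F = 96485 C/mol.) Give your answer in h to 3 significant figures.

4.86 h

n(Na) = 48.8 / 22.99 = 2.123 mol
Na⁺ + e⁻ → Na, so n(e⁻) = 2.123 mol
Q = 2.123 × 96485 = 2.048×10^5 C
t = Q / I = 2.048×10^5 / 11.7 = 17500 s = 4.86 h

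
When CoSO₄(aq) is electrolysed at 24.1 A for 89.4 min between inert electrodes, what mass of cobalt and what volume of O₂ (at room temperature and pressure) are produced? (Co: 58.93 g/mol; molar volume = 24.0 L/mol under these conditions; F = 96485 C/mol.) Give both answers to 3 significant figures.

Q = 24.1 × 5364 = 1.293×10^5 C; n(e⁻) = 1.293×10^5 / 96485 = 1.340 mol
Cathode: Co²⁺ + 2e⁻ → Co → n(Co) = 1.340/2 = 0.6700 mol → 39.5 g
Anode: 2H₂O → O₂ + 4H⁺ + 4e⁻ → n(O₂) = 1.340/4 = 0.3350 mol → 8.04 L

39.5 g Co; 8.04 L O₂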